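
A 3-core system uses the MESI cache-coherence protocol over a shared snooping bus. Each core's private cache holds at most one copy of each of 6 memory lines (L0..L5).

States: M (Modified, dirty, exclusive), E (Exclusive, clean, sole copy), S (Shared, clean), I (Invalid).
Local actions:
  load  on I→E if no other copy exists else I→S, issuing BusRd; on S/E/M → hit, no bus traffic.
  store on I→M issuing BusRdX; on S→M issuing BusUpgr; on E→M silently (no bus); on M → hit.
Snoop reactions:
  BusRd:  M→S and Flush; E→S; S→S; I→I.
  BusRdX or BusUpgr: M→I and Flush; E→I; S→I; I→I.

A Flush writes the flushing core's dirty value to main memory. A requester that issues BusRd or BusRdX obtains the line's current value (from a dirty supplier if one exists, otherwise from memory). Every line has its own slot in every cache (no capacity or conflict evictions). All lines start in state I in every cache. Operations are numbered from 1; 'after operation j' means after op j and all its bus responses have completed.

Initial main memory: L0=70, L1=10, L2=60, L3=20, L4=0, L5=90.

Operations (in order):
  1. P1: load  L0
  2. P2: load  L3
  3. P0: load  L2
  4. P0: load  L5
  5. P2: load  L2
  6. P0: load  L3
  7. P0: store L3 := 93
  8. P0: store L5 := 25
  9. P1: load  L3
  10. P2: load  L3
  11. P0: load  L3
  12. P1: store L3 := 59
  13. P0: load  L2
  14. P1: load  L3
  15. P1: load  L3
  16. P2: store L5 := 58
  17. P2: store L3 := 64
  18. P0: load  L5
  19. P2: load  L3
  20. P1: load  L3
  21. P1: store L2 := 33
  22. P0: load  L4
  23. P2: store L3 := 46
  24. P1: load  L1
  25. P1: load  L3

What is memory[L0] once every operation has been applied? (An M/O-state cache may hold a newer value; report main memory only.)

step 1: P1: load  L0  ⟶  IEI  (L0)  txn=BusRd  M[L0]=70
step 2: P2: load  L3  ⟶  IIE  (L3)  txn=BusRd  M[L3]=20
step 3: P0: load  L2  ⟶  EII  (L2)  txn=BusRd  M[L2]=60
step 4: P0: load  L5  ⟶  EII  (L5)  txn=BusRd  M[L5]=90
step 5: P2: load  L2  ⟶  SIS  (L2)  txn=BusRd  M[L2]=60
step 6: P0: load  L3  ⟶  SIS  (L3)  txn=BusRd  M[L3]=20
step 7: P0: store L3 := 93  ⟶  MII  (L3)  txn=BusUpgr  M[L3]=20
step 8: P0: store L5 := 25  ⟶  MII  (L5)  txn=∅  M[L5]=90
step 9: P1: load  L3  ⟶  SSI  (L3)  txn=BusRd+Flush  M[L3]=93
step 10: P2: load  L3  ⟶  SSS  (L3)  txn=BusRd  M[L3]=93
step 11: P0: load  L3  ⟶  SSS  (L3)  txn=∅  M[L3]=93
step 12: P1: store L3 := 59  ⟶  IMI  (L3)  txn=BusUpgr  M[L3]=93
step 13: P0: load  L2  ⟶  SIS  (L2)  txn=∅  M[L2]=60
step 14: P1: load  L3  ⟶  IMI  (L3)  txn=∅  M[L3]=93
step 15: P1: load  L3  ⟶  IMI  (L3)  txn=∅  M[L3]=93
step 16: P2: store L5 := 58  ⟶  IIM  (L5)  txn=BusRdX+Flush  M[L5]=25
step 17: P2: store L3 := 64  ⟶  IIM  (L3)  txn=BusRdX+Flush  M[L3]=59
step 18: P0: load  L5  ⟶  SIS  (L5)  txn=BusRd+Flush  M[L5]=58
step 19: P2: load  L3  ⟶  IIM  (L3)  txn=∅  M[L3]=59
step 20: P1: load  L3  ⟶  ISS  (L3)  txn=BusRd+Flush  M[L3]=64
step 21: P1: store L2 := 33  ⟶  IMI  (L2)  txn=BusRdX  M[L2]=60
step 22: P0: load  L4  ⟶  EII  (L4)  txn=BusRd  M[L4]=0
step 23: P2: store L3 := 46  ⟶  IIM  (L3)  txn=BusUpgr  M[L3]=64
step 24: P1: load  L1  ⟶  IEI  (L1)  txn=BusRd  M[L1]=10
step 25: P1: load  L3  ⟶  ISS  (L3)  txn=BusRd+Flush  M[L3]=46

memory[L0] = 70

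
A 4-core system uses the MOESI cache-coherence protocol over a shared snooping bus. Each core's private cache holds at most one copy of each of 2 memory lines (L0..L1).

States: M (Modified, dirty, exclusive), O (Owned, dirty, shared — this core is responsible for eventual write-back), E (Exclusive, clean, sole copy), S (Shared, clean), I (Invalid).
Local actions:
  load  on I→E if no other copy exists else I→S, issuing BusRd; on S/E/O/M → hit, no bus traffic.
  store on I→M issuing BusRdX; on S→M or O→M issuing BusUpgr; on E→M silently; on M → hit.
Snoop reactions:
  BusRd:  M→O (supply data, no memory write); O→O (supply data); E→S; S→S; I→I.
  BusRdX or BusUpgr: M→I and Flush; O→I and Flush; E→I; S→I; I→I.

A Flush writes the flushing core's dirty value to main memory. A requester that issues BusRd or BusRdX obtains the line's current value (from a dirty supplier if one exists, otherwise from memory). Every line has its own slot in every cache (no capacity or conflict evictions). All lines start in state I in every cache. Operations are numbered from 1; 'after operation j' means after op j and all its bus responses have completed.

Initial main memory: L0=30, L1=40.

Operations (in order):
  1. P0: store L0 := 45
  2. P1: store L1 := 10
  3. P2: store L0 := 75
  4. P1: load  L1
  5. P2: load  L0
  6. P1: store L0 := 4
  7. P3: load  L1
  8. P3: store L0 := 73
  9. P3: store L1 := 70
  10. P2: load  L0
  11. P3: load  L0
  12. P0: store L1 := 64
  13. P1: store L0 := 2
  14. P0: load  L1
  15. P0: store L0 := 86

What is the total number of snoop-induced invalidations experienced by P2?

invalidations = 2

[1] P0: store L0 := 45 | P0:M(45), P1:I, P2:I, P3:I | bus: BusRdX
[2] P1: store L1 := 10 | P0:I, P1:M(10), P2:I, P3:I | bus: BusRdX
[3] P2: store L0 := 75 | P0:I, P1:I, P2:M(75), P3:I | bus: BusRdX,Flush
[4] P1: load  L1 | P0:I, P1:M(10), P2:I, P3:I | bus: none
[5] P2: load  L0 | P0:I, P1:I, P2:M(75), P3:I | bus: none
[6] P1: store L0 := 4 | P0:I, P1:M(4), P2:I, P3:I | bus: BusRdX,Flush
[7] P3: load  L1 | P0:I, P1:O(10), P2:I, P3:S(10) | bus: BusRd
[8] P3: store L0 := 73 | P0:I, P1:I, P2:I, P3:M(73) | bus: BusRdX,Flush
[9] P3: store L1 := 70 | P0:I, P1:I, P2:I, P3:M(70) | bus: BusUpgr,Flush
[10] P2: load  L0 | P0:I, P1:I, P2:S(73), P3:O(73) | bus: BusRd
[11] P3: load  L0 | P0:I, P1:I, P2:S(73), P3:O(73) | bus: none
[12] P0: store L1 := 64 | P0:M(64), P1:I, P2:I, P3:I | bus: BusRdX,Flush
[13] P1: store L0 := 2 | P0:I, P1:M(2), P2:I, P3:I | bus: BusRdX,Flush
[14] P0: load  L1 | P0:M(64), P1:I, P2:I, P3:I | bus: none
[15] P0: store L0 := 86 | P0:M(86), P1:I, P2:I, P3:I | bus: BusRdX,Flush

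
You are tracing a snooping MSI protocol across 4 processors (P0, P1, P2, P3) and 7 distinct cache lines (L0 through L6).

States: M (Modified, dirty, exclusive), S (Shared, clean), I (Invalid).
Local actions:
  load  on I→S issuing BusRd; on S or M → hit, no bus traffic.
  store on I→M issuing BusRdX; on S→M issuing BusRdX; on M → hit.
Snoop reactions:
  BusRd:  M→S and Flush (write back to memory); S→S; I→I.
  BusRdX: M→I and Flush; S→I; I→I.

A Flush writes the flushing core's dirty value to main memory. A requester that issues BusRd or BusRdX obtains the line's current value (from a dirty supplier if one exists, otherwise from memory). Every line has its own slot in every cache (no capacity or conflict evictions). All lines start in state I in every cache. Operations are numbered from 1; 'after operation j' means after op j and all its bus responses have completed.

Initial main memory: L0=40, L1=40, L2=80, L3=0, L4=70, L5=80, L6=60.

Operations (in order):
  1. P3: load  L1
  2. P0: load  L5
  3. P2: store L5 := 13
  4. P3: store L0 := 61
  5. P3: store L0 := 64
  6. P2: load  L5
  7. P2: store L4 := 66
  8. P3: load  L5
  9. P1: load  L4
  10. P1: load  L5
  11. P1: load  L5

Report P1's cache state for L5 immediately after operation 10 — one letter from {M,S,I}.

1. P3: load  L1  bus=[BusRd]  L1: P0=I P1=I P2=I P3=S  mem[L1]=40
2. P0: load  L5  bus=[BusRd]  L5: P0=S P1=I P2=I P3=I  mem[L5]=80
3. P2: store L5 := 13  bus=[BusRdX]  L5: P0=I P1=I P2=M P3=I  mem[L5]=80
4. P3: store L0 := 61  bus=[BusRdX]  L0: P0=I P1=I P2=I P3=M  mem[L0]=40
5. P3: store L0 := 64  bus=[-]  L0: P0=I P1=I P2=I P3=M  mem[L0]=40
6. P2: load  L5  bus=[-]  L5: P0=I P1=I P2=M P3=I  mem[L5]=80
7. P2: store L4 := 66  bus=[BusRdX]  L4: P0=I P1=I P2=M P3=I  mem[L4]=70
8. P3: load  L5  bus=[BusRd,Flush]  L5: P0=I P1=I P2=S P3=S  mem[L5]=13
9. P1: load  L4  bus=[BusRd,Flush]  L4: P0=I P1=S P2=S P3=I  mem[L4]=66
10. P1: load  L5  bus=[BusRd]  L5: P0=I P1=S P2=S P3=S  mem[L5]=13
11. P1: load  L5  bus=[-]  L5: P0=I P1=S P2=S P3=S  mem[L5]=13

state = S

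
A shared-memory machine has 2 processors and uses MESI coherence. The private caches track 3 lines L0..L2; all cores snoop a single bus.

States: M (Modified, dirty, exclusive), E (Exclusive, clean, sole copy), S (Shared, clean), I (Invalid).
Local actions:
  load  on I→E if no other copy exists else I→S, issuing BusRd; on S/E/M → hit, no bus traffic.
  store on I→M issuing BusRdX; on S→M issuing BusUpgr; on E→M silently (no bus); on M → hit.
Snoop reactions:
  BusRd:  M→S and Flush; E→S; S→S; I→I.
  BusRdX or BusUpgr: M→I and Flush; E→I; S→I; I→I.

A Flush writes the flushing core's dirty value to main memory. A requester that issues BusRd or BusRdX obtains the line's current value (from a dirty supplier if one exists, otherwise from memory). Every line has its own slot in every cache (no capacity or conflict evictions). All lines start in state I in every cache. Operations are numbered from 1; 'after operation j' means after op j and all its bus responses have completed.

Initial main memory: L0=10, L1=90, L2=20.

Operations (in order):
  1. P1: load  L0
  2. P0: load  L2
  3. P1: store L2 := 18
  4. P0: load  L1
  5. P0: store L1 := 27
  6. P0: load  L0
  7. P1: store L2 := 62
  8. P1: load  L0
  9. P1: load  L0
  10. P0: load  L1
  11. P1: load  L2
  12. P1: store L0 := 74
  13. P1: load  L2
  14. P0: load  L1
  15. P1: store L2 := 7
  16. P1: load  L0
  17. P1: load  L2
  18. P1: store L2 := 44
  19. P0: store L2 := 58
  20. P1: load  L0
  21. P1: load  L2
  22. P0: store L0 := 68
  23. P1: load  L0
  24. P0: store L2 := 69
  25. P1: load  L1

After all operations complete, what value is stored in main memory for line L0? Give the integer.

step 1: P1: load  L0  ⟶  IE  (L0)  txn=BusRd  M[L0]=10
step 2: P0: load  L2  ⟶  EI  (L2)  txn=BusRd  M[L2]=20
step 3: P1: store L2 := 18  ⟶  IM  (L2)  txn=BusRdX  M[L2]=20
step 4: P0: load  L1  ⟶  EI  (L1)  txn=BusRd  M[L1]=90
step 5: P0: store L1 := 27  ⟶  MI  (L1)  txn=∅  M[L1]=90
step 6: P0: load  L0  ⟶  SS  (L0)  txn=BusRd  M[L0]=10
step 7: P1: store L2 := 62  ⟶  IM  (L2)  txn=∅  M[L2]=20
step 8: P1: load  L0  ⟶  SS  (L0)  txn=∅  M[L0]=10
step 9: P1: load  L0  ⟶  SS  (L0)  txn=∅  M[L0]=10
step 10: P0: load  L1  ⟶  MI  (L1)  txn=∅  M[L1]=90
step 11: P1: load  L2  ⟶  IM  (L2)  txn=∅  M[L2]=20
step 12: P1: store L0 := 74  ⟶  IM  (L0)  txn=BusUpgr  M[L0]=10
step 13: P1: load  L2  ⟶  IM  (L2)  txn=∅  M[L2]=20
step 14: P0: load  L1  ⟶  MI  (L1)  txn=∅  M[L1]=90
step 15: P1: store L2 := 7  ⟶  IM  (L2)  txn=∅  M[L2]=20
step 16: P1: load  L0  ⟶  IM  (L0)  txn=∅  M[L0]=10
step 17: P1: load  L2  ⟶  IM  (L2)  txn=∅  M[L2]=20
step 18: P1: store L2 := 44  ⟶  IM  (L2)  txn=∅  M[L2]=20
step 19: P0: store L2 := 58  ⟶  MI  (L2)  txn=BusRdX+Flush  M[L2]=44
step 20: P1: load  L0  ⟶  IM  (L0)  txn=∅  M[L0]=10
step 21: P1: load  L2  ⟶  SS  (L2)  txn=BusRd+Flush  M[L2]=58
step 22: P0: store L0 := 68  ⟶  MI  (L0)  txn=BusRdX+Flush  M[L0]=74
step 23: P1: load  L0  ⟶  SS  (L0)  txn=BusRd+Flush  M[L0]=68
step 24: P0: store L2 := 69  ⟶  MI  (L2)  txn=BusUpgr  M[L2]=58
step 25: P1: load  L1  ⟶  SS  (L1)  txn=BusRd+Flush  M[L1]=27

memory[L0] = 68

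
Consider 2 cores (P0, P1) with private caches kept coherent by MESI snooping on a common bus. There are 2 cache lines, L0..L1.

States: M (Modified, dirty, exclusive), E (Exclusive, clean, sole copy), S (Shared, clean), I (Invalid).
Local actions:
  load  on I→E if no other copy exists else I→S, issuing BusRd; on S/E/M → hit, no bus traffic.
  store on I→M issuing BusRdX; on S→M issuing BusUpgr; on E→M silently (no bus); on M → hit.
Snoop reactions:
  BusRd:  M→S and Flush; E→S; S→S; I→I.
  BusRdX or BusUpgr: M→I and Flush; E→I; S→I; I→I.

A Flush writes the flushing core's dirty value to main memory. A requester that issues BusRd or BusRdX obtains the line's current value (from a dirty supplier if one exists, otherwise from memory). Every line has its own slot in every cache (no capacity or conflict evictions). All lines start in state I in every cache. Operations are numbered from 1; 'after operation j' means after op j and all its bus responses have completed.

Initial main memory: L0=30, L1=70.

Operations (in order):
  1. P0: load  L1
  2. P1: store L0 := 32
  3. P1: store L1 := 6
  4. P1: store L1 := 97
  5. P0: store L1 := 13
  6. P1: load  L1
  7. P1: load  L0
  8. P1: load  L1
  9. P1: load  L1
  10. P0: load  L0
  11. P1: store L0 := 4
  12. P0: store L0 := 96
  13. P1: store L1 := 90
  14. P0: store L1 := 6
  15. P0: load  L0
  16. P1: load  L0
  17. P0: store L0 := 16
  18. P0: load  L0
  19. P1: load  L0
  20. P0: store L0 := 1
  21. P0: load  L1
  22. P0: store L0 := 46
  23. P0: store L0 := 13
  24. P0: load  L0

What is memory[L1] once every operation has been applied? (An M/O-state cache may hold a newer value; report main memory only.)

memory[L1] = 90

  op1 P0: load  L1 → E/I on L1; bus BusRd; mem=70
  op2 P1: store L0 := 32 → I/M on L0; bus BusRdX; mem=30
  op3 P1: store L1 := 6 → I/M on L1; bus BusRdX; mem=70
  op4 P1: store L1 := 97 → I/M on L1; bus (none); mem=70
  op5 P0: store L1 := 13 → M/I on L1; bus BusRdX Flush; mem=97
  op6 P1: load  L1 → S/S on L1; bus BusRd Flush; mem=13
  op7 P1: load  L0 → I/M on L0; bus (none); mem=30
  op8 P1: load  L1 → S/S on L1; bus (none); mem=13
  op9 P1: load  L1 → S/S on L1; bus (none); mem=13
  op10 P0: load  L0 → S/S on L0; bus BusRd Flush; mem=32
  op11 P1: store L0 := 4 → I/M on L0; bus BusUpgr; mem=32
  op12 P0: store L0 := 96 → M/I on L0; bus BusRdX Flush; mem=4
  op13 P1: store L1 := 90 → I/M on L1; bus BusUpgr; mem=13
  op14 P0: store L1 := 6 → M/I on L1; bus BusRdX Flush; mem=90
  op15 P0: load  L0 → M/I on L0; bus (none); mem=4
  op16 P1: load  L0 → S/S on L0; bus BusRd Flush; mem=96
  op17 P0: store L0 := 16 → M/I on L0; bus BusUpgr; mem=96
  op18 P0: load  L0 → M/I on L0; bus (none); mem=96
  op19 P1: load  L0 → S/S on L0; bus BusRd Flush; mem=16
  op20 P0: store L0 := 1 → M/I on L0; bus BusUpgr; mem=16
  op21 P0: load  L1 → M/I on L1; bus (none); mem=90
  op22 P0: store L0 := 46 → M/I on L0; bus (none); mem=16
  op23 P0: store L0 := 13 → M/I on L0; bus (none); mem=16
  op24 P0: load  L0 → M/I on L0; bus (none); mem=16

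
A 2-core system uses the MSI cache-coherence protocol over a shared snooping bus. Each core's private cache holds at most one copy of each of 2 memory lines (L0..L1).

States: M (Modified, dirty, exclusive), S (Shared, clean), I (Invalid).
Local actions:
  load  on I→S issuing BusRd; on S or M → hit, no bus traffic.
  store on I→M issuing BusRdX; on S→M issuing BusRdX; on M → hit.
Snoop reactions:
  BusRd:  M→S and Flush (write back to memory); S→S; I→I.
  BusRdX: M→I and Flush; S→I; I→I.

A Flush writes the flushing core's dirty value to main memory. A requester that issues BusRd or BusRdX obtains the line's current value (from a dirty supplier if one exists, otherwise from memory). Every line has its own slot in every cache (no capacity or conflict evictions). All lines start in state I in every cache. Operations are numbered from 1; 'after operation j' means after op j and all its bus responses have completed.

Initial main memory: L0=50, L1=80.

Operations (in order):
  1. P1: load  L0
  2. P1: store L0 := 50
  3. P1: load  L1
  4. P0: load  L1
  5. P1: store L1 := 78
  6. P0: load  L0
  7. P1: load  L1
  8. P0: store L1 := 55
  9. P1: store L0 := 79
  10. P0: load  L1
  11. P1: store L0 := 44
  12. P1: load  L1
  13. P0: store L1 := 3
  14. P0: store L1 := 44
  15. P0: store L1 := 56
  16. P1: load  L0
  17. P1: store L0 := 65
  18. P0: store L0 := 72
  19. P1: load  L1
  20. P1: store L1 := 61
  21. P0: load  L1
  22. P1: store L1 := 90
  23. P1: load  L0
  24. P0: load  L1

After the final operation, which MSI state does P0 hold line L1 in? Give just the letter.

state = S

step 1: P1: load  L0  ⟶  IS  (L0)  txn=BusRd  M[L0]=50
step 2: P1: store L0 := 50  ⟶  IM  (L0)  txn=BusRdX  M[L0]=50
step 3: P1: load  L1  ⟶  IS  (L1)  txn=BusRd  M[L1]=80
step 4: P0: load  L1  ⟶  SS  (L1)  txn=BusRd  M[L1]=80
step 5: P1: store L1 := 78  ⟶  IM  (L1)  txn=BusRdX  M[L1]=80
step 6: P0: load  L0  ⟶  SS  (L0)  txn=BusRd+Flush  M[L0]=50
step 7: P1: load  L1  ⟶  IM  (L1)  txn=∅  M[L1]=80
step 8: P0: store L1 := 55  ⟶  MI  (L1)  txn=BusRdX+Flush  M[L1]=78
step 9: P1: store L0 := 79  ⟶  IM  (L0)  txn=BusRdX  M[L0]=50
step 10: P0: load  L1  ⟶  MI  (L1)  txn=∅  M[L1]=78
step 11: P1: store L0 := 44  ⟶  IM  (L0)  txn=∅  M[L0]=50
step 12: P1: load  L1  ⟶  SS  (L1)  txn=BusRd+Flush  M[L1]=55
step 13: P0: store L1 := 3  ⟶  MI  (L1)  txn=BusRdX  M[L1]=55
step 14: P0: store L1 := 44  ⟶  MI  (L1)  txn=∅  M[L1]=55
step 15: P0: store L1 := 56  ⟶  MI  (L1)  txn=∅  M[L1]=55
step 16: P1: load  L0  ⟶  IM  (L0)  txn=∅  M[L0]=50
step 17: P1: store L0 := 65  ⟶  IM  (L0)  txn=∅  M[L0]=50
step 18: P0: store L0 := 72  ⟶  MI  (L0)  txn=BusRdX+Flush  M[L0]=65
step 19: P1: load  L1  ⟶  SS  (L1)  txn=BusRd+Flush  M[L1]=56
step 20: P1: store L1 := 61  ⟶  IM  (L1)  txn=BusRdX  M[L1]=56
step 21: P0: load  L1  ⟶  SS  (L1)  txn=BusRd+Flush  M[L1]=61
step 22: P1: store L1 := 90  ⟶  IM  (L1)  txn=BusRdX  M[L1]=61
step 23: P1: load  L0  ⟶  SS  (L0)  txn=BusRd+Flush  M[L0]=72
step 24: P0: load  L1  ⟶  SS  (L1)  txn=BusRd+Flush  M[L1]=90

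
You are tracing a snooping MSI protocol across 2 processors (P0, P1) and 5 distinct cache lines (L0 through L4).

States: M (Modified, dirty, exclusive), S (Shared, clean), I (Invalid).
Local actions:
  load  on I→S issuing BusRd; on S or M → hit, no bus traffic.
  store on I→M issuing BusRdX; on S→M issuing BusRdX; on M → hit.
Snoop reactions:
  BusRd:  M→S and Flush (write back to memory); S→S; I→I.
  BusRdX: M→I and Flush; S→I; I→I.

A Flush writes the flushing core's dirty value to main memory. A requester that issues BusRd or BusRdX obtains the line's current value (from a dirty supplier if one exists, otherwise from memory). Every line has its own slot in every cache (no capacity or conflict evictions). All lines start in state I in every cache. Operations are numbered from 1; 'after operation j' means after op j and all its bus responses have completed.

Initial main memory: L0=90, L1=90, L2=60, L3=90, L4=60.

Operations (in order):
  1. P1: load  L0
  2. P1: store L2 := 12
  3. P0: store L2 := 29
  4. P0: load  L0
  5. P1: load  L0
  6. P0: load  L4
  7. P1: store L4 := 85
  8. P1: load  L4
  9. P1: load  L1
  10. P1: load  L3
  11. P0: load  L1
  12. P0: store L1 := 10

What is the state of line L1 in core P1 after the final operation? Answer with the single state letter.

step 1: P1: load  L0  ⟶  IS  (L0)  txn=BusRd  M[L0]=90
step 2: P1: store L2 := 12  ⟶  IM  (L2)  txn=BusRdX  M[L2]=60
step 3: P0: store L2 := 29  ⟶  MI  (L2)  txn=BusRdX+Flush  M[L2]=12
step 4: P0: load  L0  ⟶  SS  (L0)  txn=BusRd  M[L0]=90
step 5: P1: load  L0  ⟶  SS  (L0)  txn=∅  M[L0]=90
step 6: P0: load  L4  ⟶  SI  (L4)  txn=BusRd  M[L4]=60
step 7: P1: store L4 := 85  ⟶  IM  (L4)  txn=BusRdX  M[L4]=60
step 8: P1: load  L4  ⟶  IM  (L4)  txn=∅  M[L4]=60
step 9: P1: load  L1  ⟶  IS  (L1)  txn=BusRd  M[L1]=90
step 10: P1: load  L3  ⟶  IS  (L3)  txn=BusRd  M[L3]=90
step 11: P0: load  L1  ⟶  SS  (L1)  txn=BusRd  M[L1]=90
step 12: P0: store L1 := 10  ⟶  MI  (L1)  txn=BusRdX  M[L1]=90

state = I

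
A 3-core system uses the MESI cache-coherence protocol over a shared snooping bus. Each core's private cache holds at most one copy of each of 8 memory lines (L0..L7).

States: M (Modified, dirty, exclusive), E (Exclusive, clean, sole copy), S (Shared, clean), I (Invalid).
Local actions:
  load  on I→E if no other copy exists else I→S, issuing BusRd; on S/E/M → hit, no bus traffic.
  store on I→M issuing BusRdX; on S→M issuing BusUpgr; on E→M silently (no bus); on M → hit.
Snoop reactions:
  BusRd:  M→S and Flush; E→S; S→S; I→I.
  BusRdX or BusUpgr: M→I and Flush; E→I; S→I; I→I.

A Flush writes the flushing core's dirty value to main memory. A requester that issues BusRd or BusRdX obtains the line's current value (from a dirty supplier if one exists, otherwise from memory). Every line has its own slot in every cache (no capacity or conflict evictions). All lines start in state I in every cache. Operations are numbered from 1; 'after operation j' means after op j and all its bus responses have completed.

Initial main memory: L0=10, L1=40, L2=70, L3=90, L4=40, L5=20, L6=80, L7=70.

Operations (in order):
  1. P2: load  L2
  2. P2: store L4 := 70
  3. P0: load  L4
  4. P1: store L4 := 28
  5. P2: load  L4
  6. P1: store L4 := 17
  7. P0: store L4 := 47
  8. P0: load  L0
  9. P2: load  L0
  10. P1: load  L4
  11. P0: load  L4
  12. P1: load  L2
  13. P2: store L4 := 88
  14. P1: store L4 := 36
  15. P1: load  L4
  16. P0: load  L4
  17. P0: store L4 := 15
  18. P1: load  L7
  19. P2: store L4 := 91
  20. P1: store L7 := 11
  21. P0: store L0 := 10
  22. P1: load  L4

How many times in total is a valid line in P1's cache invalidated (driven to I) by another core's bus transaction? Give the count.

step 1: P2: load  L2  ⟶  IIE  (L2)  txn=BusRd  M[L2]=70
step 2: P2: store L4 := 70  ⟶  IIM  (L4)  txn=BusRdX  M[L4]=40
step 3: P0: load  L4  ⟶  SIS  (L4)  txn=BusRd+Flush  M[L4]=70
step 4: P1: store L4 := 28  ⟶  IMI  (L4)  txn=BusRdX  M[L4]=70
step 5: P2: load  L4  ⟶  ISS  (L4)  txn=BusRd+Flush  M[L4]=28
step 6: P1: store L4 := 17  ⟶  IMI  (L4)  txn=BusUpgr  M[L4]=28
step 7: P0: store L4 := 47  ⟶  MII  (L4)  txn=BusRdX+Flush  M[L4]=17
step 8: P0: load  L0  ⟶  EII  (L0)  txn=BusRd  M[L0]=10
step 9: P2: load  L0  ⟶  SIS  (L0)  txn=BusRd  M[L0]=10
step 10: P1: load  L4  ⟶  SSI  (L4)  txn=BusRd+Flush  M[L4]=47
step 11: P0: load  L4  ⟶  SSI  (L4)  txn=∅  M[L4]=47
step 12: P1: load  L2  ⟶  ISS  (L2)  txn=BusRd  M[L2]=70
step 13: P2: store L4 := 88  ⟶  IIM  (L4)  txn=BusRdX  M[L4]=47
step 14: P1: store L4 := 36  ⟶  IMI  (L4)  txn=BusRdX+Flush  M[L4]=88
step 15: P1: load  L4  ⟶  IMI  (L4)  txn=∅  M[L4]=88
step 16: P0: load  L4  ⟶  SSI  (L4)  txn=BusRd+Flush  M[L4]=36
step 17: P0: store L4 := 15  ⟶  MII  (L4)  txn=BusUpgr  M[L4]=36
step 18: P1: load  L7  ⟶  IEI  (L7)  txn=BusRd  M[L7]=70
step 19: P2: store L4 := 91  ⟶  IIM  (L4)  txn=BusRdX+Flush  M[L4]=15
step 20: P1: store L7 := 11  ⟶  IMI  (L7)  txn=∅  M[L7]=70
step 21: P0: store L0 := 10  ⟶  MII  (L0)  txn=BusUpgr  M[L0]=10
step 22: P1: load  L4  ⟶  ISS  (L4)  txn=BusRd+Flush  M[L4]=91

invalidations = 3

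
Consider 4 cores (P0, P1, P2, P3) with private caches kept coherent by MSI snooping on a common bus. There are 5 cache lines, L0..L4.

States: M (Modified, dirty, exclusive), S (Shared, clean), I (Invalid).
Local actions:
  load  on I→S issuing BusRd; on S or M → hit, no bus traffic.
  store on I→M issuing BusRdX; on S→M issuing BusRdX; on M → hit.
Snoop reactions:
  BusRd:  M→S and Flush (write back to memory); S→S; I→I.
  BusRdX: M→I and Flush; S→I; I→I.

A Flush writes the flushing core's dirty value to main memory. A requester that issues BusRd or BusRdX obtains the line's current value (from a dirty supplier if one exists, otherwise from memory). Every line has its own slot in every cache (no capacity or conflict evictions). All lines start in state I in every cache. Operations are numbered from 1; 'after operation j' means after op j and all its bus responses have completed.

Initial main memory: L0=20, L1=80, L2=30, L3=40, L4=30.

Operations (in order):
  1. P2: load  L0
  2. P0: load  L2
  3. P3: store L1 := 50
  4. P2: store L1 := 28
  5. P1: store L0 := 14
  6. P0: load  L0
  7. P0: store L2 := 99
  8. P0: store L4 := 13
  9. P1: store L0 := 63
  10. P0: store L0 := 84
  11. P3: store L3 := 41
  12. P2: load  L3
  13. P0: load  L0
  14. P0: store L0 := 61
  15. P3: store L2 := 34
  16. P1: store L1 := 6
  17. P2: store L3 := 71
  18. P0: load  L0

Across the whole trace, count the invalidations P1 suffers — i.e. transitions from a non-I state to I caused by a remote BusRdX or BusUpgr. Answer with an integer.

  op1 P2: load  L0 → I/I/S/I on L0; bus BusRd; mem=20
  op2 P0: load  L2 → S/I/I/I on L2; bus BusRd; mem=30
  op3 P3: store L1 := 50 → I/I/I/M on L1; bus BusRdX; mem=80
  op4 P2: store L1 := 28 → I/I/M/I on L1; bus BusRdX Flush; mem=50
  op5 P1: store L0 := 14 → I/M/I/I on L0; bus BusRdX; mem=20
  op6 P0: load  L0 → S/S/I/I on L0; bus BusRd Flush; mem=14
  op7 P0: store L2 := 99 → M/I/I/I on L2; bus BusRdX; mem=30
  op8 P0: store L4 := 13 → M/I/I/I on L4; bus BusRdX; mem=30
  op9 P1: store L0 := 63 → I/M/I/I on L0; bus BusRdX; mem=14
  op10 P0: store L0 := 84 → M/I/I/I on L0; bus BusRdX Flush; mem=63
  op11 P3: store L3 := 41 → I/I/I/M on L3; bus BusRdX; mem=40
  op12 P2: load  L3 → I/I/S/S on L3; bus BusRd Flush; mem=41
  op13 P0: load  L0 → M/I/I/I on L0; bus (none); mem=63
  op14 P0: store L0 := 61 → M/I/I/I on L0; bus (none); mem=63
  op15 P3: store L2 := 34 → I/I/I/M on L2; bus BusRdX Flush; mem=99
  op16 P1: store L1 := 6 → I/M/I/I on L1; bus BusRdX Flush; mem=28
  op17 P2: store L3 := 71 → I/I/M/I on L3; bus BusRdX; mem=41
  op18 P0: load  L0 → M/I/I/I on L0; bus (none); mem=63

invalidations = 1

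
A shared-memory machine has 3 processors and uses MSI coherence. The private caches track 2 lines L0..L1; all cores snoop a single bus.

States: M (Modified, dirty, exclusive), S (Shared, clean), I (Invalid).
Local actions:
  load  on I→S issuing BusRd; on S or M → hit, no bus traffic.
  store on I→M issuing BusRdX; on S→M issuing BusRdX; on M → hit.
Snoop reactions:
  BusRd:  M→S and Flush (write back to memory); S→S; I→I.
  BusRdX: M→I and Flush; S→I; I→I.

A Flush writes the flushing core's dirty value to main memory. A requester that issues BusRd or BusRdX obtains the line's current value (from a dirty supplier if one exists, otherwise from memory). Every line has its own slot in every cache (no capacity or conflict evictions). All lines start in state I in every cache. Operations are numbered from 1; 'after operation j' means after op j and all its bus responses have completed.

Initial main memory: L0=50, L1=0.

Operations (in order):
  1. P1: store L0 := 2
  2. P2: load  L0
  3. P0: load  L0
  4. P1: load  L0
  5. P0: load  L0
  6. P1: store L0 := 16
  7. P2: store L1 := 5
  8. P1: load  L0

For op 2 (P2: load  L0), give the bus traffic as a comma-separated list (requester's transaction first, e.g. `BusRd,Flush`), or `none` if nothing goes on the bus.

bus = BusRd,Flush

step 1: P1: store L0 := 2  ⟶  IMI  (L0)  txn=BusRdX  M[L0]=50
step 2: P2: load  L0  ⟶  ISS  (L0)  txn=BusRd+Flush  M[L0]=2
step 3: P0: load  L0  ⟶  SSS  (L0)  txn=BusRd  M[L0]=2
step 4: P1: load  L0  ⟶  SSS  (L0)  txn=∅  M[L0]=2
step 5: P0: load  L0  ⟶  SSS  (L0)  txn=∅  M[L0]=2
step 6: P1: store L0 := 16  ⟶  IMI  (L0)  txn=BusRdX  M[L0]=2
step 7: P2: store L1 := 5  ⟶  IIM  (L1)  txn=BusRdX  M[L1]=0
step 8: P1: load  L0  ⟶  IMI  (L0)  txn=∅  M[L0]=2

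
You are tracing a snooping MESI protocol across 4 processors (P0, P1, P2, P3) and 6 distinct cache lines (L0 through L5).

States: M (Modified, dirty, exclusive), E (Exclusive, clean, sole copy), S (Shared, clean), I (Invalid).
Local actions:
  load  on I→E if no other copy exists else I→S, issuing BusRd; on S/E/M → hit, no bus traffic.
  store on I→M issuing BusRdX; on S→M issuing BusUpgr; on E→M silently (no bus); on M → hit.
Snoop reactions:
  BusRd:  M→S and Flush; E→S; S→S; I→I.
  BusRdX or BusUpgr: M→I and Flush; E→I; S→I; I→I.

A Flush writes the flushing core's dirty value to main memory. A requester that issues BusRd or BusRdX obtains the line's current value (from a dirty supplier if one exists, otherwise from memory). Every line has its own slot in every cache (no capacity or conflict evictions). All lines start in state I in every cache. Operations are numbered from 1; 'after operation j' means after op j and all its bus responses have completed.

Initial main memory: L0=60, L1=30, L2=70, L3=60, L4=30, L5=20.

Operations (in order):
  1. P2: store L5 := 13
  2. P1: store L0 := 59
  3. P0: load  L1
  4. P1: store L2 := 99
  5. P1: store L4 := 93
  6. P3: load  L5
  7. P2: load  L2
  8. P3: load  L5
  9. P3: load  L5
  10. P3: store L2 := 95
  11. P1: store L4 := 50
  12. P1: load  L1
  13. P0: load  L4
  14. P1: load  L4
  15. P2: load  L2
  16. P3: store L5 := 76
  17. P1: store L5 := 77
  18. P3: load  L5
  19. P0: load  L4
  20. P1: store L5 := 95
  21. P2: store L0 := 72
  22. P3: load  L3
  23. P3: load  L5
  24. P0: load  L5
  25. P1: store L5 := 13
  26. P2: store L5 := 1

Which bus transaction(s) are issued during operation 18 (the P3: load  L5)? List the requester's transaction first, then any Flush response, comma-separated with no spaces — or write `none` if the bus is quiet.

bus = BusRd,Flush

1. P2: store L5 := 13  bus=[BusRdX]  L5: P0=I P1=I P2=M P3=I  mem[L5]=20
2. P1: store L0 := 59  bus=[BusRdX]  L0: P0=I P1=M P2=I P3=I  mem[L0]=60
3. P0: load  L1  bus=[BusRd]  L1: P0=E P1=I P2=I P3=I  mem[L1]=30
4. P1: store L2 := 99  bus=[BusRdX]  L2: P0=I P1=M P2=I P3=I  mem[L2]=70
5. P1: store L4 := 93  bus=[BusRdX]  L4: P0=I P1=M P2=I P3=I  mem[L4]=30
6. P3: load  L5  bus=[BusRd,Flush]  L5: P0=I P1=I P2=S P3=S  mem[L5]=13
7. P2: load  L2  bus=[BusRd,Flush]  L2: P0=I P1=S P2=S P3=I  mem[L2]=99
8. P3: load  L5  bus=[-]  L5: P0=I P1=I P2=S P3=S  mem[L5]=13
9. P3: load  L5  bus=[-]  L5: P0=I P1=I P2=S P3=S  mem[L5]=13
10. P3: store L2 := 95  bus=[BusRdX]  L2: P0=I P1=I P2=I P3=M  mem[L2]=99
11. P1: store L4 := 50  bus=[-]  L4: P0=I P1=M P2=I P3=I  mem[L4]=30
12. P1: load  L1  bus=[BusRd]  L1: P0=S P1=S P2=I P3=I  mem[L1]=30
13. P0: load  L4  bus=[BusRd,Flush]  L4: P0=S P1=S P2=I P3=I  mem[L4]=50
14. P1: load  L4  bus=[-]  L4: P0=S P1=S P2=I P3=I  mem[L4]=50
15. P2: load  L2  bus=[BusRd,Flush]  L2: P0=I P1=I P2=S P3=S  mem[L2]=95
16. P3: store L5 := 76  bus=[BusUpgr]  L5: P0=I P1=I P2=I P3=M  mem[L5]=13
17. P1: store L5 := 77  bus=[BusRdX,Flush]  L5: P0=I P1=M P2=I P3=I  mem[L5]=76
18. P3: load  L5  bus=[BusRd,Flush]  L5: P0=I P1=S P2=I P3=S  mem[L5]=77
19. P0: load  L4  bus=[-]  L4: P0=S P1=S P2=I P3=I  mem[L4]=50
20. P1: store L5 := 95  bus=[BusUpgr]  L5: P0=I P1=M P2=I P3=I  mem[L5]=77
21. P2: store L0 := 72  bus=[BusRdX,Flush]  L0: P0=I P1=I P2=M P3=I  mem[L0]=59
22. P3: load  L3  bus=[BusRd]  L3: P0=I P1=I P2=I P3=E  mem[L3]=60
23. P3: load  L5  bus=[BusRd,Flush]  L5: P0=I P1=S P2=I P3=S  mem[L5]=95
24. P0: load  L5  bus=[BusRd]  L5: P0=S P1=S P2=I P3=S  mem[L5]=95
25. P1: store L5 := 13  bus=[BusUpgr]  L5: P0=I P1=M P2=I P3=I  mem[L5]=95
26. P2: store L5 := 1  bus=[BusRdX,Flush]  L5: P0=I P1=I P2=M P3=I  mem[L5]=13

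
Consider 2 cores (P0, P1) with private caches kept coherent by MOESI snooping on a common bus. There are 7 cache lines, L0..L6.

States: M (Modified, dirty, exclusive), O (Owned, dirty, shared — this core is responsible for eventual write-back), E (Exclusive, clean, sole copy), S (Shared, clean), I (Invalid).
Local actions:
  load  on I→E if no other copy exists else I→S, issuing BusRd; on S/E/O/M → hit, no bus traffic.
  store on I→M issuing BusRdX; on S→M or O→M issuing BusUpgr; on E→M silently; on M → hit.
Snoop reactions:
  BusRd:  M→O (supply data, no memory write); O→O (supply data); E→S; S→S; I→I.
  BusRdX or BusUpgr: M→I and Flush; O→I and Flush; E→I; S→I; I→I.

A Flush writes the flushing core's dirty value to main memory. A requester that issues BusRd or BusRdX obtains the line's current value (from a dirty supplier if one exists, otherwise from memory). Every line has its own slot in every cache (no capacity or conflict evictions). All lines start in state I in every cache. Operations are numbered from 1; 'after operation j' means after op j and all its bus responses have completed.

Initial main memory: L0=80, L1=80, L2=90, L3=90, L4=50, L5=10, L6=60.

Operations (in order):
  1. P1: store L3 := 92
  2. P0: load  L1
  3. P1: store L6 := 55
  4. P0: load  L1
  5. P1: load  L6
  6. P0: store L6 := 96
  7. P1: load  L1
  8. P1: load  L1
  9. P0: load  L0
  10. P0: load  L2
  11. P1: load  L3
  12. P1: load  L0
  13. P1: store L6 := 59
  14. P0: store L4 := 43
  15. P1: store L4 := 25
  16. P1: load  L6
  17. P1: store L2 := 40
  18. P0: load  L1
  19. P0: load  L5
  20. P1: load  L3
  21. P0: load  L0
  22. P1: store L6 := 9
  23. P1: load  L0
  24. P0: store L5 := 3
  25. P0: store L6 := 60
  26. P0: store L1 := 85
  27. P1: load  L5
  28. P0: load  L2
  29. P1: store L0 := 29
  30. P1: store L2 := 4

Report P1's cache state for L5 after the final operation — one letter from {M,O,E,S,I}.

state = S

1. P1: store L3 := 92  bus=[BusRdX]  L3: P0=I P1=M  mem[L3]=90
2. P0: load  L1  bus=[BusRd]  L1: P0=E P1=I  mem[L1]=80
3. P1: store L6 := 55  bus=[BusRdX]  L6: P0=I P1=M  mem[L6]=60
4. P0: load  L1  bus=[-]  L1: P0=E P1=I  mem[L1]=80
5. P1: load  L6  bus=[-]  L6: P0=I P1=M  mem[L6]=60
6. P0: store L6 := 96  bus=[BusRdX,Flush]  L6: P0=M P1=I  mem[L6]=55
7. P1: load  L1  bus=[BusRd]  L1: P0=S P1=S  mem[L1]=80
8. P1: load  L1  bus=[-]  L1: P0=S P1=S  mem[L1]=80
9. P0: load  L0  bus=[BusRd]  L0: P0=E P1=I  mem[L0]=80
10. P0: load  L2  bus=[BusRd]  L2: P0=E P1=I  mem[L2]=90
11. P1: load  L3  bus=[-]  L3: P0=I P1=M  mem[L3]=90
12. P1: load  L0  bus=[BusRd]  L0: P0=S P1=S  mem[L0]=80
13. P1: store L6 := 59  bus=[BusRdX,Flush]  L6: P0=I P1=M  mem[L6]=96
14. P0: store L4 := 43  bus=[BusRdX]  L4: P0=M P1=I  mem[L4]=50
15. P1: store L4 := 25  bus=[BusRdX,Flush]  L4: P0=I P1=M  mem[L4]=43
16. P1: load  L6  bus=[-]  L6: P0=I P1=M  mem[L6]=96
17. P1: store L2 := 40  bus=[BusRdX]  L2: P0=I P1=M  mem[L2]=90
18. P0: load  L1  bus=[-]  L1: P0=S P1=S  mem[L1]=80
19. P0: load  L5  bus=[BusRd]  L5: P0=E P1=I  mem[L5]=10
20. P1: load  L3  bus=[-]  L3: P0=I P1=M  mem[L3]=90
21. P0: load  L0  bus=[-]  L0: P0=S P1=S  mem[L0]=80
22. P1: store L6 := 9  bus=[-]  L6: P0=I P1=M  mem[L6]=96
23. P1: load  L0  bus=[-]  L0: P0=S P1=S  mem[L0]=80
24. P0: store L5 := 3  bus=[-]  L5: P0=M P1=I  mem[L5]=10
25. P0: store L6 := 60  bus=[BusRdX,Flush]  L6: P0=M P1=I  mem[L6]=9
26. P0: store L1 := 85  bus=[BusUpgr]  L1: P0=M P1=I  mem[L1]=80
27. P1: load  L5  bus=[BusRd]  L5: P0=O P1=S  mem[L5]=10
28. P0: load  L2  bus=[BusRd]  L2: P0=S P1=O  mem[L2]=90
29. P1: store L0 := 29  bus=[BusUpgr]  L0: P0=I P1=M  mem[L0]=80
30. P1: store L2 := 4  bus=[BusUpgr]  L2: P0=I P1=M  mem[L2]=90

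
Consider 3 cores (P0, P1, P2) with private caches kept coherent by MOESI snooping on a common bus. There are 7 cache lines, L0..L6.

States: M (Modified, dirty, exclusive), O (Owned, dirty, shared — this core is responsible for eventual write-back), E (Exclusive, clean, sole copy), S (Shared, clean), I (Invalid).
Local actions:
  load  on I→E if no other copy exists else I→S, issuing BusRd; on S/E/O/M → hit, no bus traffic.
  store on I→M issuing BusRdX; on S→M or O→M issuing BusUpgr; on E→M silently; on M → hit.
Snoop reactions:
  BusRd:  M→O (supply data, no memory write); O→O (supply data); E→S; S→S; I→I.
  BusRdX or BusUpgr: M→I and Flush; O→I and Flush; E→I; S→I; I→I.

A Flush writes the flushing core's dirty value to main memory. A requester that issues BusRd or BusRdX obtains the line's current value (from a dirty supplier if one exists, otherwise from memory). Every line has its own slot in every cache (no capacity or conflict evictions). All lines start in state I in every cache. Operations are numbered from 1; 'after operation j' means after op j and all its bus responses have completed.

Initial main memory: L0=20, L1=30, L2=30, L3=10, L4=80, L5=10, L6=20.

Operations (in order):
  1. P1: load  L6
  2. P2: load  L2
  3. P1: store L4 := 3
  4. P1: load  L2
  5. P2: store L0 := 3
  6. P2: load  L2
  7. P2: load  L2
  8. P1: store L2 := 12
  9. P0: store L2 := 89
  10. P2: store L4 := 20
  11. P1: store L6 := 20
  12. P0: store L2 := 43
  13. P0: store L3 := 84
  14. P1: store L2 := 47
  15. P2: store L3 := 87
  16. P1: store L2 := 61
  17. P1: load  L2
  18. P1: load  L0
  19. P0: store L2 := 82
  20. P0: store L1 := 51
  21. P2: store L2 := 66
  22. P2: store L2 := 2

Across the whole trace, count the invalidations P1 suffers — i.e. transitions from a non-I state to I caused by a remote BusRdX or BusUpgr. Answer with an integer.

  op1 P1: load  L6 → I/E/I on L6; bus BusRd; mem=20
  op2 P2: load  L2 → I/I/E on L2; bus BusRd; mem=30
  op3 P1: store L4 := 3 → I/M/I on L4; bus BusRdX; mem=80
  op4 P1: load  L2 → I/S/S on L2; bus BusRd; mem=30
  op5 P2: store L0 := 3 → I/I/M on L0; bus BusRdX; mem=20
  op6 P2: load  L2 → I/S/S on L2; bus (none); mem=30
  op7 P2: load  L2 → I/S/S on L2; bus (none); mem=30
  op8 P1: store L2 := 12 → I/M/I on L2; bus BusUpgr; mem=30
  op9 P0: store L2 := 89 → M/I/I on L2; bus BusRdX Flush; mem=12
  op10 P2: store L4 := 20 → I/I/M on L4; bus BusRdX Flush; mem=3
  op11 P1: store L6 := 20 → I/M/I on L6; bus (none); mem=20
  op12 P0: store L2 := 43 → M/I/I on L2; bus (none); mem=12
  op13 P0: store L3 := 84 → M/I/I on L3; bus BusRdX; mem=10
  op14 P1: store L2 := 47 → I/M/I on L2; bus BusRdX Flush; mem=43
  op15 P2: store L3 := 87 → I/I/M on L3; bus BusRdX Flush; mem=84
  op16 P1: store L2 := 61 → I/M/I on L2; bus (none); mem=43
  op17 P1: load  L2 → I/M/I on L2; bus (none); mem=43
  op18 P1: load  L0 → I/S/O on L0; bus BusRd; mem=20
  op19 P0: store L2 := 82 → M/I/I on L2; bus BusRdX Flush; mem=61
  op20 P0: store L1 := 51 → M/I/I on L1; bus BusRdX; mem=30
  op21 P2: store L2 := 66 → I/I/M on L2; bus BusRdX Flush; mem=82
  op22 P2: store L2 := 2 → I/I/M on L2; bus (none); mem=82

invalidations = 3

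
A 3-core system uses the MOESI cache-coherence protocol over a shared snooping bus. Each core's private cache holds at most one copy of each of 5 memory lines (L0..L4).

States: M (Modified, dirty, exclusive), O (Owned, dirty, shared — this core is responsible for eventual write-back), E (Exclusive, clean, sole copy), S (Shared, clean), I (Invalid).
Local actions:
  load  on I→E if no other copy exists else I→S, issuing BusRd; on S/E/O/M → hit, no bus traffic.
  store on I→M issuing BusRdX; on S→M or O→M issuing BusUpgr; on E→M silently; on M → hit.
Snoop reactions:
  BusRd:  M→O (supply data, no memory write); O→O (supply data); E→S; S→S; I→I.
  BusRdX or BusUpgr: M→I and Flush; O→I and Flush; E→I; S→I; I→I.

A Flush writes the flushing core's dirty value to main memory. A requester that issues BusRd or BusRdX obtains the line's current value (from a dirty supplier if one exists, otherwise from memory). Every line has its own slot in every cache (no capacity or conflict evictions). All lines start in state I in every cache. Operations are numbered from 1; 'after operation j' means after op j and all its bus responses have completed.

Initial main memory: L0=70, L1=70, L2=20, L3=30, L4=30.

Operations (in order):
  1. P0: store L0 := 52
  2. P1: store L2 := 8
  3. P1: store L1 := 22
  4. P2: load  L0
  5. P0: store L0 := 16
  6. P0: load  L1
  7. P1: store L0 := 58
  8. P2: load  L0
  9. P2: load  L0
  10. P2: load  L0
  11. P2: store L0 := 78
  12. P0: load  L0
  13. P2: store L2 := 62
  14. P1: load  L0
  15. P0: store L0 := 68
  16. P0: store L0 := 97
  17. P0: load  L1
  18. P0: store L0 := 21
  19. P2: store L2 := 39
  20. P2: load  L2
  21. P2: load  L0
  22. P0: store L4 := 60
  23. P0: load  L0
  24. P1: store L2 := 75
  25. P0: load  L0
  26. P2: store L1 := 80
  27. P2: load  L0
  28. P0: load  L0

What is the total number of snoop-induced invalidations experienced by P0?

1. P0: store L0 := 52  bus=[BusRdX]  L0: P0=M P1=I P2=I  mem[L0]=70
2. P1: store L2 := 8  bus=[BusRdX]  L2: P0=I P1=M P2=I  mem[L2]=20
3. P1: store L1 := 22  bus=[BusRdX]  L1: P0=I P1=M P2=I  mem[L1]=70
4. P2: load  L0  bus=[BusRd]  L0: P0=O P1=I P2=S  mem[L0]=70
5. P0: store L0 := 16  bus=[BusUpgr]  L0: P0=M P1=I P2=I  mem[L0]=70
6. P0: load  L1  bus=[BusRd]  L1: P0=S P1=O P2=I  mem[L1]=70
7. P1: store L0 := 58  bus=[BusRdX,Flush]  L0: P0=I P1=M P2=I  mem[L0]=16
8. P2: load  L0  bus=[BusRd]  L0: P0=I P1=O P2=S  mem[L0]=16
9. P2: load  L0  bus=[-]  L0: P0=I P1=O P2=S  mem[L0]=16
10. P2: load  L0  bus=[-]  L0: P0=I P1=O P2=S  mem[L0]=16
11. P2: store L0 := 78  bus=[BusUpgr,Flush]  L0: P0=I P1=I P2=M  mem[L0]=58
12. P0: load  L0  bus=[BusRd]  L0: P0=S P1=I P2=O  mem[L0]=58
13. P2: store L2 := 62  bus=[BusRdX,Flush]  L2: P0=I P1=I P2=M  mem[L2]=8
14. P1: load  L0  bus=[BusRd]  L0: P0=S P1=S P2=O  mem[L0]=58
15. P0: store L0 := 68  bus=[BusUpgr,Flush]  L0: P0=M P1=I P2=I  mem[L0]=78
16. P0: store L0 := 97  bus=[-]  L0: P0=M P1=I P2=I  mem[L0]=78
17. P0: load  L1  bus=[-]  L1: P0=S P1=O P2=I  mem[L1]=70
18. P0: store L0 := 21  bus=[-]  L0: P0=M P1=I P2=I  mem[L0]=78
19. P2: store L2 := 39  bus=[-]  L2: P0=I P1=I P2=M  mem[L2]=8
20. P2: load  L2  bus=[-]  L2: P0=I P1=I P2=M  mem[L2]=8
21. P2: load  L0  bus=[BusRd]  L0: P0=O P1=I P2=S  mem[L0]=78
22. P0: store L4 := 60  bus=[BusRdX]  L4: P0=M P1=I P2=I  mem[L4]=30
23. P0: load  L0  bus=[-]  L0: P0=O P1=I P2=S  mem[L0]=78
24. P1: store L2 := 75  bus=[BusRdX,Flush]  L2: P0=I P1=M P2=I  mem[L2]=39
25. P0: load  L0  bus=[-]  L0: P0=O P1=I P2=S  mem[L0]=78
26. P2: store L1 := 80  bus=[BusRdX,Flush]  L1: P0=I P1=I P2=M  mem[L1]=22
27. P2: load  L0  bus=[-]  L0: P0=O P1=I P2=S  mem[L0]=78
28. P0: load  L0  bus=[-]  L0: P0=O P1=I P2=S  mem[L0]=78

invalidations = 2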